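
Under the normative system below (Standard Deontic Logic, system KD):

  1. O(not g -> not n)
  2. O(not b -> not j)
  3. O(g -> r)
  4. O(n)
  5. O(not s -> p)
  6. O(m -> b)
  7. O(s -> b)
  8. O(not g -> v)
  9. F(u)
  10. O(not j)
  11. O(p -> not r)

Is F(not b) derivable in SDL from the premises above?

Premise 4 gives O(n).
Premise 1, O(not g -> not n), contraposes to O(n -> g); with O(n) we get O(g).
From O(g) and premise 3, O(g -> r), we obtain O(r).
Premise 11 is O(p -> not r); contrapositively O(r -> not p). Since O(r) holds, K gives O(not p).
Premise 5, O(not s -> p), contraposes to O(not p -> s); with O(not p) we get O(s).
With premise 7, O(s -> b), the K-axiom yields O(b).
Premises 2, 6, 8, 9, 10 do not contribute to this derivation.
So O(b) holds, i.e. F(not b). The claim follows.

Yes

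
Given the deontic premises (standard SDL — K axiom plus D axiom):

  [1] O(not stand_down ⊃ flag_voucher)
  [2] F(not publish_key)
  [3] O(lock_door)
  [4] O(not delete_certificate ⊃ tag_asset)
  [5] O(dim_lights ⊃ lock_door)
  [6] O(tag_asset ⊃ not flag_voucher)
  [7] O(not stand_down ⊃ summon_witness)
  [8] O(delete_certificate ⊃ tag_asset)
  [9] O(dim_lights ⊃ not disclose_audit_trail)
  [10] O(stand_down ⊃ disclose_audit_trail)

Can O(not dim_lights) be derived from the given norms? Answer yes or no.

Yes

Premises 4 and 8 cover both cases: O(not delete_certificate ⊃ tag_asset) and O(delete_certificate ⊃ tag_asset). Since not delete_certificate ∨ delete_certificate is a tautology, O(tag_asset) follows.
With premise 6, O(tag_asset ⊃ not flag_voucher), the K-axiom yields O(not flag_voucher).
Premise 1 is O(not stand_down ⊃ flag_voucher); contrapositively O(not flag_voucher ⊃ stand_down). Since O(not flag_voucher) holds, K gives O(stand_down).
Premise 10 is O(stand_down ⊃ disclose_audit_trail); since O(stand_down), deontic closure gives O(disclose_audit_trail).
Premise 9, O(dim_lights ⊃ not disclose_audit_trail), contraposes to O(disclose_audit_trail ⊃ not dim_lights); with O(disclose_audit_trail) we get O(not dim_lights).
Premises 2, 3, 5, 7 do not contribute to this derivation.
So O(not dim_lights) follows.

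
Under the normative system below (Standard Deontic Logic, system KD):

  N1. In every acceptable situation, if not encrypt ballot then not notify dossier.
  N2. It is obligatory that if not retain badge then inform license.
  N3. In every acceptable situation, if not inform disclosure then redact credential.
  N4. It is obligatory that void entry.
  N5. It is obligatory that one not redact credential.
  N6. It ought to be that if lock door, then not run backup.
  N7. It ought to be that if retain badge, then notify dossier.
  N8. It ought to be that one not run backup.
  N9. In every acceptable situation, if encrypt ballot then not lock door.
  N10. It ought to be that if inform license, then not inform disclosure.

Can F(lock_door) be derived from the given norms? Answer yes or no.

Premise 5 gives O(¬redact_credential).
The contrapositive of premise 3 (O(¬inform_disclosure → redact_credential)) is O(¬redact_credential → inform_disclosure), and O(¬redact_credential) is already established, so O(inform_disclosure).
The contrapositive of premise 10 (O(inform_license → ¬inform_disclosure)) is O(inform_disclosure → ¬inform_license), and O(inform_disclosure) is already established, so O(¬inform_license).
Premise 2 is O(¬retain_badge → inform_license); contrapositively O(¬inform_license → retain_badge). Since O(¬inform_license) holds, K gives O(retain_badge).
Premise 7 is O(retain_badge → notify_dossier); since O(retain_badge), deontic closure gives O(notify_dossier).
Premise 1 is O(¬encrypt_ballot → ¬notify_dossier); contrapositively O(notify_dossier → encrypt_ballot). Since O(notify_dossier) holds, K gives O(encrypt_ballot).
Applying K to premise 9 (O(encrypt_ballot → ¬lock_door)) and O(encrypt_ballot) yields O(¬lock_door).
Premises 4, 6, 8 do not contribute to this derivation.
So O(¬lock_door) holds, i.e. F(lock_door). The claim follows.

Yes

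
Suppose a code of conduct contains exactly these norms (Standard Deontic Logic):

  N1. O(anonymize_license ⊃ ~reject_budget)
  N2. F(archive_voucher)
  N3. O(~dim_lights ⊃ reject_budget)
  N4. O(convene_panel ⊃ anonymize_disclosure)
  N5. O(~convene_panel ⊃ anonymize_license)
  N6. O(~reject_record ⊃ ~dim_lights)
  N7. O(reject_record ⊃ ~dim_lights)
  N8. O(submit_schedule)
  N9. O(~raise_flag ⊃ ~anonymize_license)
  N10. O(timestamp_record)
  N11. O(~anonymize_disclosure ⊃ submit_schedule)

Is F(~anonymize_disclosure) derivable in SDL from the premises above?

Premises 7 and 6 are O(reject_record ⊃ ~dim_lights) and O(~reject_record ⊃ ~dim_lights); every ideal world satisfies reject_record or ~reject_record, so in either case ~dim_lights holds — hence O(~dim_lights).
From O(~dim_lights) and premise 3, O(~dim_lights ⊃ reject_budget), we obtain O(reject_budget).
Premise 1, O(anonymize_license ⊃ ~reject_budget), contraposes to O(reject_budget ⊃ ~anonymize_license); with O(reject_budget) we get O(~anonymize_license).
Premise 5 is O(~convene_panel ⊃ anonymize_license); contrapositively O(~anonymize_license ⊃ convene_panel). Since O(~anonymize_license) holds, K gives O(convene_panel).
With premise 4, O(convene_panel ⊃ anonymize_disclosure), the K-axiom yields O(anonymize_disclosure).
Premises 2, 8, 9, 10, 11 do not contribute to this derivation.
So O(anonymize_disclosure) holds, i.e. F(~anonymize_disclosure). The claim follows.

Yes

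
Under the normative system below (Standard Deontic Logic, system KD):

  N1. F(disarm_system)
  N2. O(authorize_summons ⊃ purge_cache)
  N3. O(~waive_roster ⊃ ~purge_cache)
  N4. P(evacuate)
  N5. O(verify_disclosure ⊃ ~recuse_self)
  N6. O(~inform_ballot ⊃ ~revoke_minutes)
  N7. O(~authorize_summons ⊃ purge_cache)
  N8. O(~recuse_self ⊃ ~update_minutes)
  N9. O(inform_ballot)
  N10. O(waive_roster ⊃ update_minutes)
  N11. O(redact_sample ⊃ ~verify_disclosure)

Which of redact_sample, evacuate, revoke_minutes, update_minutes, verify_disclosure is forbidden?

verify_disclosure

By case analysis on authorize_summons: premise 2 gives O(authorize_summons ⊃ purge_cache) and premise 7 gives O(~authorize_summons ⊃ purge_cache), so O(purge_cache) either way.
Premise 3, O(~waive_roster ⊃ ~purge_cache), contraposes to O(purge_cache ⊃ waive_roster); with O(purge_cache) we get O(waive_roster).
Applying K to premise 10 (O(waive_roster ⊃ update_minutes)) and O(waive_roster) yields O(update_minutes).
Premise 8, O(~recuse_self ⊃ ~update_minutes), contraposes to O(update_minutes ⊃ recuse_self); with O(update_minutes) we get O(recuse_self).
The contrapositive of premise 5 (O(verify_disclosure ⊃ ~recuse_self)) is O(recuse_self ⊃ ~verify_disclosure), and O(recuse_self) is already established, so O(~verify_disclosure).
So O(~verify_disclosure) holds, i.e. verify_disclosure is forbidden. None of the other listed options is forbidden under the premises.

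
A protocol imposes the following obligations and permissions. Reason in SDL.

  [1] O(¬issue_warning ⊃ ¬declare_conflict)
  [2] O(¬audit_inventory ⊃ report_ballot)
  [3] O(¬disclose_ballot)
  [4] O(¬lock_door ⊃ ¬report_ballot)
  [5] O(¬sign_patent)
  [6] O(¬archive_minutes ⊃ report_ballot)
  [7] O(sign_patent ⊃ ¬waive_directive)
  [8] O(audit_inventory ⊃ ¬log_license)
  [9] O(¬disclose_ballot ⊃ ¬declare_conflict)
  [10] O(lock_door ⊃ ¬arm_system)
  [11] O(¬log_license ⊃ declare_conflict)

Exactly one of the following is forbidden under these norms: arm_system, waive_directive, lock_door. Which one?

Premise 3 states O(¬disclose_ballot) outright.
With premise 9, O(¬disclose_ballot ⊃ ¬declare_conflict), the K-axiom yields O(¬declare_conflict).
Premise 11 is O(¬log_license ⊃ declare_conflict); contrapositively O(¬declare_conflict ⊃ log_license). Since O(¬declare_conflict) holds, K gives O(log_license).
Premise 8, O(audit_inventory ⊃ ¬log_license), contraposes to O(log_license ⊃ ¬audit_inventory); with O(log_license) we get O(¬audit_inventory).
Premise 2 is O(¬audit_inventory ⊃ report_ballot); since O(¬audit_inventory), deontic closure gives O(report_ballot).
Premise 4, O(¬lock_door ⊃ ¬report_ballot), contraposes to O(report_ballot ⊃ lock_door); with O(report_ballot) we get O(lock_door).
From O(lock_door) and premise 10, O(lock_door ⊃ ¬arm_system), we obtain O(¬arm_system).
So O(¬arm_system) holds, i.e. arm_system is forbidden. None of the other listed options is forbidden under the premises.

arm_system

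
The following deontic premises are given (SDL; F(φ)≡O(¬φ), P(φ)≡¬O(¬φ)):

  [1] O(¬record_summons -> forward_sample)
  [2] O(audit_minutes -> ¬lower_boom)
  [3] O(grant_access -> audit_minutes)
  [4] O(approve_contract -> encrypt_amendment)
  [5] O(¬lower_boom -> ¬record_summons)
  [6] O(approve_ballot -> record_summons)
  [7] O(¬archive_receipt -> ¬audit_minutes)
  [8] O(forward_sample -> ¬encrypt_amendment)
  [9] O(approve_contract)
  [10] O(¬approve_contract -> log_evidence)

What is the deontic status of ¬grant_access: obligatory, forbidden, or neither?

Obligatory

Premise 9 states O(approve_contract) outright.
Premise 4 is O(approve_contract -> encrypt_amendment); since O(approve_contract), deontic closure gives O(encrypt_amendment).
The contrapositive of premise 8 (O(forward_sample -> ¬encrypt_amendment)) is O(encrypt_amendment -> ¬forward_sample), and O(encrypt_amendment) is already established, so O(¬forward_sample).
Premise 1 is O(¬record_summons -> forward_sample); contrapositively O(¬forward_sample -> record_summons). Since O(¬forward_sample) holds, K gives O(record_summons).
Premise 5, O(¬lower_boom -> ¬record_summons), contraposes to O(record_summons -> lower_boom); with O(record_summons) we get O(lower_boom).
Premise 2, O(audit_minutes -> ¬lower_boom), contraposes to O(lower_boom -> ¬audit_minutes); with O(lower_boom) we get O(¬audit_minutes).
Premise 3 is O(grant_access -> audit_minutes); contrapositively O(¬audit_minutes -> ¬grant_access). Since O(¬audit_minutes) holds, K gives O(¬grant_access).
Premises 6, 7, 10 do not contribute to this derivation.
Hence ¬grant_access is obligatory.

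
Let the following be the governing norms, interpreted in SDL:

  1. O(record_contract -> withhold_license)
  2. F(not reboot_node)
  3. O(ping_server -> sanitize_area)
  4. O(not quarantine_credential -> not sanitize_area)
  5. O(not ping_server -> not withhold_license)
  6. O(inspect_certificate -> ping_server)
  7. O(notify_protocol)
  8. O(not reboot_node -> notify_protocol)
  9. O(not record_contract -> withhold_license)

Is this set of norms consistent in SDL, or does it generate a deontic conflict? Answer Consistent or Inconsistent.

Premise 8 is O(not reboot_node -> notify_protocol); even if O(notify_protocol) held, inferring O(not reboot_node) would be affirming the consequent — invalid.
So O(not reboot_node) is not derivable, and the apparent clash with O(reboot_node) does not arise.
A world satisfying every obligation exists (e.g. inspect_certificate=false, notify_protocol=true, ping_server=true, quarantine_credential=true, reboot_node=true, record_contract=false, sanitize_area=true, withhold_license=true); no atom is both obligatory and forbidden, so the set is consistent.

Consistent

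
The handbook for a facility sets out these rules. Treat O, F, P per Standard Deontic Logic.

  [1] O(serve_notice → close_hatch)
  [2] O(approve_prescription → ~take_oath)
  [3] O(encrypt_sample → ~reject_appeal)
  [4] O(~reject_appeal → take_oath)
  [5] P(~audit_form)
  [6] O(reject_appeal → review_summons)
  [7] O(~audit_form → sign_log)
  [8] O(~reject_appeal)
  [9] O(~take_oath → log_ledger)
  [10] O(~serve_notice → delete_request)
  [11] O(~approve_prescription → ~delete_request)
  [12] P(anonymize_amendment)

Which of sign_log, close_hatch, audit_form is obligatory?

Premise 8 states O(~reject_appeal) outright.
Applying K to premise 4 (O(~reject_appeal → take_oath)) and O(~reject_appeal) yields O(take_oath).
Premise 2, O(approve_prescription → ~take_oath), contraposes to O(take_oath → ~approve_prescription); with O(take_oath) we get O(~approve_prescription).
Applying K to premise 11 (O(~approve_prescription → ~delete_request)) and O(~approve_prescription) yields O(~delete_request).
Premise 10, O(~serve_notice → delete_request), contraposes to O(~delete_request → serve_notice); with O(~delete_request) we get O(serve_notice).
Premise 1 is O(serve_notice → close_hatch); since O(serve_notice), deontic closure gives O(close_hatch).
So O(close_hatch) holds — close_hatch is obligatory. None of the other listed options is made obligatory by any chain of premises.

close_hatch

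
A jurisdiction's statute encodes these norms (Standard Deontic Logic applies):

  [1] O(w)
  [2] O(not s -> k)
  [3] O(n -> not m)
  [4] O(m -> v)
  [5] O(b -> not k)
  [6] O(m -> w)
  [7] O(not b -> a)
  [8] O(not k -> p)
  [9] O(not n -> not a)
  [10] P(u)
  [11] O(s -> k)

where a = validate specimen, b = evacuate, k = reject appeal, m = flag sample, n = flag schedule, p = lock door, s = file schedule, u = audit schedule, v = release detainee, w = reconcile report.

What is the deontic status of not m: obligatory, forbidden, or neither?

By case analysis on s: premise 11 gives O(s -> k) and premise 2 gives O(not s -> k), so O(k) either way.
The contrapositive of premise 5 (O(b -> not k)) is O(k -> not b), and O(k) is already established, so O(not b).
Applying K to premise 7 (O(not b -> a)) and O(not b) yields O(a).
The contrapositive of premise 9 (O(not n -> not a)) is O(a -> n), and O(a) is already established, so O(n).
Applying K to premise 3 (O(n -> not m)) and O(n) yields O(not m).
Premises 1, 4, 6, 8, 10 do not contribute to this derivation.
Hence not m is obligatory.

Obligatory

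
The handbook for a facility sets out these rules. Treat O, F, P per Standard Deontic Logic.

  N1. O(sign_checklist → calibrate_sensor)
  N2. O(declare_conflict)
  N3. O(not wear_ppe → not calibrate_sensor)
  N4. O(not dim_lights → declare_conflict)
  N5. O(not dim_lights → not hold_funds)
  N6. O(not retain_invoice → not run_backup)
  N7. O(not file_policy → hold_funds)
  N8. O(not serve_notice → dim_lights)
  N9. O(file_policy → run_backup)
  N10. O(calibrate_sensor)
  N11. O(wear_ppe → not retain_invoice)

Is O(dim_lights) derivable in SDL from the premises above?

Yes

Premise 10 states O(calibrate_sensor) outright.
The contrapositive of premise 3 (O(not wear_ppe → not calibrate_sensor)) is O(calibrate_sensor → wear_ppe), and O(calibrate_sensor) is already established, so O(wear_ppe).
From O(wear_ppe) and premise 11, O(wear_ppe → not retain_invoice), we obtain O(not retain_invoice).
With premise 6, O(not retain_invoice → not run_backup), the K-axiom yields O(not run_backup).
Premise 9 is O(file_policy → run_backup); contrapositively O(not run_backup → not file_policy). Since O(not run_backup) holds, K gives O(not file_policy).
Applying K to premise 7 (O(not file_policy → hold_funds)) and O(not file_policy) yields O(hold_funds).
The contrapositive of premise 5 (O(not dim_lights → not hold_funds)) is O(hold_funds → dim_lights), and O(hold_funds) is already established, so O(dim_lights).
Premises 1, 2, 4, 8 do not contribute to this derivation.
So O(dim_lights) follows.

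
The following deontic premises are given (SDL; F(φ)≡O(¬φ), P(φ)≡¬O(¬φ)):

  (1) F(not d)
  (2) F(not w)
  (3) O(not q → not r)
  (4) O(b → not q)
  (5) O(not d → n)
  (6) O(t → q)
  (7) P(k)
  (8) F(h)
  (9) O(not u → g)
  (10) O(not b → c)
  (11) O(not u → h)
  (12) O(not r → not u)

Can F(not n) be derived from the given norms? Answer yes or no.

Premise 5 is O(not d → n), but O(not d) is not derivable from the premises, so it does not yield O(n).
No other premise forces O(n). An ideal world satisfying every premise can still have not n true, so F(not n) is not derivable.

No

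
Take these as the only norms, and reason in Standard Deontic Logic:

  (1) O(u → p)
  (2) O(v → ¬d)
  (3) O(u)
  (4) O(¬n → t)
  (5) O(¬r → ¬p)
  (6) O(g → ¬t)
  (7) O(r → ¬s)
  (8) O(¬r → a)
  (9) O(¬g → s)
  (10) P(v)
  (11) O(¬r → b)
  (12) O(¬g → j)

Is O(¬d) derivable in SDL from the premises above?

No

Premise 2 is O(v → ¬d), but O(v) is not derivable from the premises (the permission P(v) asserts only ¬O(¬v), not O(v)), so it does not yield O(¬d).
No other premise forces O(¬d). An ideal world satisfying every premise can still have ¬d false, so O(¬d) is not derivable.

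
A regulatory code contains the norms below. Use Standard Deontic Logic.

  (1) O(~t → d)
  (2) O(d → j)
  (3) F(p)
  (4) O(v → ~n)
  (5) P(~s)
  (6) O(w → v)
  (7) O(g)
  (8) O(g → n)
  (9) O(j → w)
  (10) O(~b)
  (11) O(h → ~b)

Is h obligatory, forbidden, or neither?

Premise 11 is O(h → ~b); even if O(~b) held, inferring O(h) would be affirming the consequent — invalid.
No premise or chain of K-axiom applications forces O(h), and none forces O(~h). So h is neither obligatory nor forbidden under these norms.

Neither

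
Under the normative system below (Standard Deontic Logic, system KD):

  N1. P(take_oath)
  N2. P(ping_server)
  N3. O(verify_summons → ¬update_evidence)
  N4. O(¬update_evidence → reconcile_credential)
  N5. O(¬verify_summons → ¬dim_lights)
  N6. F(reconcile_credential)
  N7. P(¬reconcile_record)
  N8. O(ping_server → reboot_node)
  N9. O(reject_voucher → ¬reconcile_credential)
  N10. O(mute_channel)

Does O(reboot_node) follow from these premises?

No

Premise 8 is O(ping_server → reboot_node), but O(ping_server) is not derivable from the premises (the permission P(ping_server) asserts only ¬O(¬ping_server), not O(ping_server)), so it does not yield O(reboot_node).
No other premise forces O(reboot_node). An ideal world satisfying every premise can still have reboot_node false, so O(reboot_node) is not derivable.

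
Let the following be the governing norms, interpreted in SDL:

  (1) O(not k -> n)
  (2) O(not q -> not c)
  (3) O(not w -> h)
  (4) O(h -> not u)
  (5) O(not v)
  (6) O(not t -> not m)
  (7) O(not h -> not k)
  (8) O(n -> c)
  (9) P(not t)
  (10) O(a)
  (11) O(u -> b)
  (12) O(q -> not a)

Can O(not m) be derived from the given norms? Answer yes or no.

Premise 6 is O(not t -> not m), but O(not t) is not derivable from the premises (the permission P(not t) asserts only not O(t), not O(not t)), so it does not yield O(not m).
No other premise forces O(not m). An ideal world satisfying every premise can still have not m false, so O(not m) is not derivable.

No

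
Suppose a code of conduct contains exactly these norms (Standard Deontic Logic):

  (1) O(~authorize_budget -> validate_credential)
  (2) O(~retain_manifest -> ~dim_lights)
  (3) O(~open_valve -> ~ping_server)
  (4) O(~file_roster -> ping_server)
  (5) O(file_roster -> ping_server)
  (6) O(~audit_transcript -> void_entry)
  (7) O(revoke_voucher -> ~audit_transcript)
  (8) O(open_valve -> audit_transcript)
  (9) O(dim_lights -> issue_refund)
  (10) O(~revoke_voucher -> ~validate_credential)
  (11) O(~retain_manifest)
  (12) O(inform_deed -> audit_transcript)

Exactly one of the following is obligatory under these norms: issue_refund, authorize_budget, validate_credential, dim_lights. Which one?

Premises 5 and 4 are O(file_roster -> ping_server) and O(~file_roster -> ping_server); every ideal world satisfies file_roster or ~file_roster, so in either case ping_server holds — hence O(ping_server).
Premise 3 is O(~open_valve -> ~ping_server); contrapositively O(ping_server -> open_valve). Since O(ping_server) holds, K gives O(open_valve).
Applying K to premise 8 (O(open_valve -> audit_transcript)) and O(open_valve) yields O(audit_transcript).
Premise 7, O(revoke_voucher -> ~audit_transcript), contraposes to O(audit_transcript -> ~revoke_voucher); with O(audit_transcript) we get O(~revoke_voucher).
Premise 10 is O(~revoke_voucher -> ~validate_credential); since O(~revoke_voucher), deontic closure gives O(~validate_credential).
Premise 1, O(~authorize_budget -> validate_credential), contraposes to O(~validate_credential -> authorize_budget); with O(~validate_credential) we get O(authorize_budget).
So O(authorize_budget) holds — authorize_budget is obligatory. None of the other listed options is made obligatory by any chain of premises.

authorize_budget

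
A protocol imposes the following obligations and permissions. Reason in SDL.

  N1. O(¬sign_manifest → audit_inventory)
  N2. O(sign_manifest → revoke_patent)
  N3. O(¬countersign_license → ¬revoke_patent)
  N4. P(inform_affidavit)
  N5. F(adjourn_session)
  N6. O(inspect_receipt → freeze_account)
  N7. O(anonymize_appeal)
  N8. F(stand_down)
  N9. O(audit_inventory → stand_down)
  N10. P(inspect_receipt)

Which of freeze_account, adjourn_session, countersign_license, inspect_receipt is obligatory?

countersign_license

F(stand_down) at premise 8 means O(¬stand_down).
Premise 9 is O(audit_inventory → stand_down); contrapositively O(¬stand_down → ¬audit_inventory). Since O(¬stand_down) holds, K gives O(¬audit_inventory).
The contrapositive of premise 1 (O(¬sign_manifest → audit_inventory)) is O(¬audit_inventory → sign_manifest), and O(¬audit_inventory) is already established, so O(sign_manifest).
Applying K to premise 2 (O(sign_manifest → revoke_patent)) and O(sign_manifest) yields O(revoke_patent).
Premise 3, O(¬countersign_license → ¬revoke_patent), contraposes to O(revoke_patent → countersign_license); with O(revoke_patent) we get O(countersign_license).
So O(countersign_license) holds — countersign_license is obligatory. None of the other listed options is made obligatory by any chain of premises.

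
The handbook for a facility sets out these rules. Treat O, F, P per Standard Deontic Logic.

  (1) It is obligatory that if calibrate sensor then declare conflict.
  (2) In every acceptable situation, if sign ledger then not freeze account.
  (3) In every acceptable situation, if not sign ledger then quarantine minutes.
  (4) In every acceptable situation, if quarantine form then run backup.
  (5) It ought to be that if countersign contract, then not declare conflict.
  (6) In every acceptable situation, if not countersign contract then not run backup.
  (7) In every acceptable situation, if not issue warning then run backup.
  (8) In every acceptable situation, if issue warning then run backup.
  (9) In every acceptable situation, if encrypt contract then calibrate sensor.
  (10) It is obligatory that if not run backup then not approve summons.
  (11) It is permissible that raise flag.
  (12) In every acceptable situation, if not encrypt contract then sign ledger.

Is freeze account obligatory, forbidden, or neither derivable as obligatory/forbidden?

Premises 7 and 8 are O(¬issue_warning → run_backup) and O(issue_warning → run_backup); every ideal world satisfies ¬issue_warning or issue_warning, so in either case run_backup holds — hence O(run_backup).
Premise 6, O(¬countersign_contract → ¬run_backup), contraposes to O(run_backup → countersign_contract); with O(run_backup) we get O(countersign_contract).
From O(countersign_contract) and premise 5, O(countersign_contract → ¬declare_conflict), we obtain O(¬declare_conflict).
Premise 1 is O(calibrate_sensor → declare_conflict); contrapositively O(¬declare_conflict → ¬calibrate_sensor). Since O(¬declare_conflict) holds, K gives O(¬calibrate_sensor).
Premise 9 is O(encrypt_contract → calibrate_sensor); contrapositively O(¬calibrate_sensor → ¬encrypt_contract). Since O(¬calibrate_sensor) holds, K gives O(¬encrypt_contract).
Applying K to premise 12 (O(¬encrypt_contract → sign_ledger)) and O(¬encrypt_contract) yields O(sign_ledger).
From O(sign_ledger) and premise 2, O(sign_ledger → ¬freeze_account), we obtain O(¬freeze_account).
Premises 3, 4, 10, 11 do not contribute to this derivation.
Thus O(¬freeze_account), which is F(freeze_account): freeze_account is forbidden.

Forbidden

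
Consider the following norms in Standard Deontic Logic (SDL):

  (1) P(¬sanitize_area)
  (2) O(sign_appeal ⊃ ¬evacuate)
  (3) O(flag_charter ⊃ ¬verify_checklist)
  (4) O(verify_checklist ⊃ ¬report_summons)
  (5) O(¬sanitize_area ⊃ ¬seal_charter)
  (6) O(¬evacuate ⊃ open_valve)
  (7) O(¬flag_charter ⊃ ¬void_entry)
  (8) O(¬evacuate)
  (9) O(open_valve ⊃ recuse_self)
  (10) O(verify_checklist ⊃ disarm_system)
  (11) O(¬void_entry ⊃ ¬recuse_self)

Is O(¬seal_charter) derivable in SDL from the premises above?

No

Premise 5 is O(¬sanitize_area ⊃ ¬seal_charter), but O(¬sanitize_area) is not derivable from the premises (the permission P(¬sanitize_area) asserts only ¬O(sanitize_area), not O(¬sanitize_area)), so it does not yield O(¬seal_charter).
No other premise forces O(¬seal_charter). An ideal world satisfying every premise can still have ¬seal_charter false, so O(¬seal_charter) is not derivable.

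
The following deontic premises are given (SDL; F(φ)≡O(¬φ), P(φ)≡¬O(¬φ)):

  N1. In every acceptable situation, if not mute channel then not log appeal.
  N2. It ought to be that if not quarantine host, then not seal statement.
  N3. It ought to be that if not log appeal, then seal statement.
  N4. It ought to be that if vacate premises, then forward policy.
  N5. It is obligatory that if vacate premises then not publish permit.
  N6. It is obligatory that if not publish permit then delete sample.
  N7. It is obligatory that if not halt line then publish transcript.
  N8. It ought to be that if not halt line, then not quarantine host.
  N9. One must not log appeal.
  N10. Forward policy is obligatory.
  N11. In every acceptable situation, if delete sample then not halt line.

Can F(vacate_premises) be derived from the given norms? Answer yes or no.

Yes

Premise 9 is F(log_appeal), i.e. O(¬log_appeal).
With premise 3, O(¬log_appeal → seal_statement), the K-axiom yields O(seal_statement).
The contrapositive of premise 2 (O(¬quarantine_host → ¬seal_statement)) is O(seal_statement → quarantine_host), and O(seal_statement) is already established, so O(quarantine_host).
Premise 8 is O(¬halt_line → ¬quarantine_host); contrapositively O(quarantine_host → halt_line). Since O(quarantine_host) holds, K gives O(halt_line).
Premise 11 is O(delete_sample → ¬halt_line); contrapositively O(halt_line → ¬delete_sample). Since O(halt_line) holds, K gives O(¬delete_sample).
Premise 6 is O(¬publish_permit → delete_sample); contrapositively O(¬delete_sample → publish_permit). Since O(¬delete_sample) holds, K gives O(publish_permit).
Premise 5 is O(vacate_premises → ¬publish_permit); contrapositively O(publish_permit → ¬vacate_premises). Since O(publish_permit) holds, K gives O(¬vacate_premises).
Premises 1, 4, 7, 10 do not contribute to this derivation.
So O(¬vacate_premises) holds, i.e. F(vacate_premises). The claim follows.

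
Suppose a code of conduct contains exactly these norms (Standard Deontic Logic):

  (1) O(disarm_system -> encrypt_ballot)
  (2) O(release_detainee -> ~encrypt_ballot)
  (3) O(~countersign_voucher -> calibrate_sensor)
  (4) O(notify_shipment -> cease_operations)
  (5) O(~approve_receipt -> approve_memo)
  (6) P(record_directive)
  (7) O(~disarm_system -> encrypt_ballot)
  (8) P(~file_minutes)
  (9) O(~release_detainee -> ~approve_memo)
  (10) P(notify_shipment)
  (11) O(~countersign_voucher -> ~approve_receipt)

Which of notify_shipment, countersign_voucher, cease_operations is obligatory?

Premises 1 and 7 cover both cases: O(disarm_system -> encrypt_ballot) and O(~disarm_system -> encrypt_ballot). Since disarm_system ∨ ~disarm_system is a tautology, O(encrypt_ballot) follows.
Premise 2 is O(release_detainee -> ~encrypt_ballot); contrapositively O(encrypt_ballot -> ~release_detainee). Since O(encrypt_ballot) holds, K gives O(~release_detainee).
With premise 9, O(~release_detainee -> ~approve_memo), the K-axiom yields O(~approve_memo).
Premise 5, O(~approve_receipt -> approve_memo), contraposes to O(~approve_memo -> approve_receipt); with O(~approve_memo) we get O(approve_receipt).
The contrapositive of premise 11 (O(~countersign_voucher -> ~approve_receipt)) is O(approve_receipt -> countersign_voucher), and O(approve_receipt) is already established, so O(countersign_voucher).
So O(countersign_voucher) holds — countersign_voucher is obligatory. None of the other listed options is made obligatory by any chain of premises.

countersign_voucher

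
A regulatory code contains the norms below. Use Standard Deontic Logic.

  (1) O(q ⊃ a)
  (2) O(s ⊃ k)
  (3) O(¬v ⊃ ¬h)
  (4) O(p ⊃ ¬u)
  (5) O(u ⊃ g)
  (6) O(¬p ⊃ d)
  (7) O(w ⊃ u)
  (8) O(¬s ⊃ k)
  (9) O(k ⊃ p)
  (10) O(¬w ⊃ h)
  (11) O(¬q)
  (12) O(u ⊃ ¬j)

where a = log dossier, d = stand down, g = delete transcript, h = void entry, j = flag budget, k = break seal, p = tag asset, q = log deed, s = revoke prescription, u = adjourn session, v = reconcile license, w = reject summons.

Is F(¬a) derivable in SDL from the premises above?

No

Premise 1 is O(q ⊃ a), but O(q) is not derivable from the premises, so it does not yield O(a).
No other premise forces O(a). An ideal world satisfying every premise can still have ¬a true, so F(¬a) is not derivable.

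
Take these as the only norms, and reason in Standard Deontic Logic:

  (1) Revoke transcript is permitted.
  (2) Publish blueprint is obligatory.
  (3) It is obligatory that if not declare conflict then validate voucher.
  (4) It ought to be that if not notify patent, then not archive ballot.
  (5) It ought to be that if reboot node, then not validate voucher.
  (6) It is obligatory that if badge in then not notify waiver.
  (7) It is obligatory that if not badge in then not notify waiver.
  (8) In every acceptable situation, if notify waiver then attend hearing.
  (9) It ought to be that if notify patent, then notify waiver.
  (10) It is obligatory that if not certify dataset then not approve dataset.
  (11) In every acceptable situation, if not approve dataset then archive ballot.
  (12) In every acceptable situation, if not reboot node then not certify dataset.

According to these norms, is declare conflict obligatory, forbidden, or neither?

Premises 7 and 6 cover both cases: O(¬badge_in → ¬notify_waiver) and O(badge_in → ¬notify_waiver). Since ¬badge_in ∨ badge_in is a tautology, O(¬notify_waiver) follows.
Premise 9 is O(notify_patent → notify_waiver); contrapositively O(¬notify_waiver → ¬notify_patent). Since O(¬notify_waiver) holds, K gives O(¬notify_patent).
Applying K to premise 4 (O(¬notify_patent → ¬archive_ballot)) and O(¬notify_patent) yields O(¬archive_ballot).
Premise 11 is O(¬approve_dataset → archive_ballot); contrapositively O(¬archive_ballot → approve_dataset). Since O(¬archive_ballot) holds, K gives O(approve_dataset).
Premise 10 is O(¬certify_dataset → ¬approve_dataset); contrapositively O(approve_dataset → certify_dataset). Since O(approve_dataset) holds, K gives O(certify_dataset).
Premise 12, O(¬reboot_node → ¬certify_dataset), contraposes to O(certify_dataset → reboot_node); with O(certify_dataset) we get O(reboot_node).
Applying K to premise 5 (O(reboot_node → ¬validate_voucher)) and O(reboot_node) yields O(¬validate_voucher).
The contrapositive of premise 3 (O(¬declare_conflict → validate_voucher)) is O(¬validate_voucher → declare_conflict), and O(¬validate_voucher) is already established, so O(declare_conflict).
Premises 1, 2, 8 do not contribute to this derivation.
Hence declare_conflict is obligatory.

Obligatory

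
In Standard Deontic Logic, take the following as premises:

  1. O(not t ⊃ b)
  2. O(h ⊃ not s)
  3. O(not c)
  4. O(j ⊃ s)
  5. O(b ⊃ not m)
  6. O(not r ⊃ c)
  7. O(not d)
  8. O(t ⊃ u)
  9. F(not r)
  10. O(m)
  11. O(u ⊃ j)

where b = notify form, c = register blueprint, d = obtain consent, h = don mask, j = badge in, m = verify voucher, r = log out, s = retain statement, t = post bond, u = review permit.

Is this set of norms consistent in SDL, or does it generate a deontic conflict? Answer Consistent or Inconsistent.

Premise 6 is O(not r ⊃ c), but O(not r) is not derivable from the premises, so it does not yield O(c).
So O(c) is not derivable, and the apparent clash with O(not c) does not arise.
A world satisfying every obligation exists (e.g. b=false, c=false, d=false, h=false, j=true, m=true, r=true, s=true, t=true, u=true); no atom is both obligatory and forbidden, so the set is consistent.

Consistent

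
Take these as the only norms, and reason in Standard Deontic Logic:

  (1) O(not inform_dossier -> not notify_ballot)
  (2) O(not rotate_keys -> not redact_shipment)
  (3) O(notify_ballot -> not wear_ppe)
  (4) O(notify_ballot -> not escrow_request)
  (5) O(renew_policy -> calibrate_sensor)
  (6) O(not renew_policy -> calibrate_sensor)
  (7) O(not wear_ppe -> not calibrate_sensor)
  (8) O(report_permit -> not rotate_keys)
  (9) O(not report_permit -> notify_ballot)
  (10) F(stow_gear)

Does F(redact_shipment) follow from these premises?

Premises 6 and 5 are O(not renew_policy -> calibrate_sensor) and O(renew_policy -> calibrate_sensor); every ideal world satisfies not renew_policy or renew_policy, so in either case calibrate_sensor holds — hence O(calibrate_sensor).
Premise 7, O(not wear_ppe -> not calibrate_sensor), contraposes to O(calibrate_sensor -> wear_ppe); with O(calibrate_sensor) we get O(wear_ppe).
The contrapositive of premise 3 (O(notify_ballot -> not wear_ppe)) is O(wear_ppe -> not notify_ballot), and O(wear_ppe) is already established, so O(not notify_ballot).
Premise 9, O(not report_permit -> notify_ballot), contraposes to O(not notify_ballot -> report_permit); with O(not notify_ballot) we get O(report_permit).
With premise 8, O(report_permit -> not rotate_keys), the K-axiom yields O(not rotate_keys).
Applying K to premise 2 (O(not rotate_keys -> not redact_shipment)) and O(not rotate_keys) yields O(not redact_shipment).
Premises 1, 4, 10 do not contribute to this derivation.
So O(not redact_shipment) holds, i.e. F(redact_shipment). The claim follows.

Yes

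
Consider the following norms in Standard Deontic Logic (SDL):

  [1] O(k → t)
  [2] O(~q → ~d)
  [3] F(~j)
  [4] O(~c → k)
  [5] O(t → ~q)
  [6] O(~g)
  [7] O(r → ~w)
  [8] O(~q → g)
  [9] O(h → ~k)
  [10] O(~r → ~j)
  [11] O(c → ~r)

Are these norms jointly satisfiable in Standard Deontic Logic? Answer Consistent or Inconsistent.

Inconsistent

Premise 6 gives O(~g).
The contrapositive of premise 8 (O(~q → g)) is O(~g → q), and O(~g) is already established, so O(q).
Premise 5, O(t → ~q), contraposes to O(q → ~t); with O(q) we get O(~t).
Premise 1 is O(k → t); contrapositively O(~t → ~k). Since O(~t) holds, K gives O(~k).
Premise 4 is O(~c → k); contrapositively O(~k → c). Since O(~k) holds, K gives O(c).
Premise 11 is O(c → ~r); since O(c), deontic closure gives O(~r).
With premise 10, O(~r → ~j), the K-axiom yields O(~j).
Yet premise 3 is F(~j), i.e. O(j).
We now have both O(~j) and O(j) — j is simultaneously obligatory and forbidden, violating the D-axiom.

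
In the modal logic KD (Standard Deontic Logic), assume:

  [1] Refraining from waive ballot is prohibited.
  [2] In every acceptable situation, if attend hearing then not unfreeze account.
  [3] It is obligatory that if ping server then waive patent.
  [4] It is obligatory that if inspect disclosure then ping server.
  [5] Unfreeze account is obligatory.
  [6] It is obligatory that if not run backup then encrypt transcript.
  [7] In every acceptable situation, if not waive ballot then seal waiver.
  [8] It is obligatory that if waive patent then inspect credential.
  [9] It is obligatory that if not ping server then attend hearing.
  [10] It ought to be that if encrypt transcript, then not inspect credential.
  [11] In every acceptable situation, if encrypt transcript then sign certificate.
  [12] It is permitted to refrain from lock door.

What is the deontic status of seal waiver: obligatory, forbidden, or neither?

Neither

Premise 7 is O(¬waive_ballot → seal_waiver), but O(¬waive_ballot) is not derivable from the premises, so it does not yield O(seal_waiver).
No premise or chain of K-axiom applications forces O(seal_waiver), and none forces O(¬seal_waiver). So seal_waiver is neither obligatory nor forbidden under these norms.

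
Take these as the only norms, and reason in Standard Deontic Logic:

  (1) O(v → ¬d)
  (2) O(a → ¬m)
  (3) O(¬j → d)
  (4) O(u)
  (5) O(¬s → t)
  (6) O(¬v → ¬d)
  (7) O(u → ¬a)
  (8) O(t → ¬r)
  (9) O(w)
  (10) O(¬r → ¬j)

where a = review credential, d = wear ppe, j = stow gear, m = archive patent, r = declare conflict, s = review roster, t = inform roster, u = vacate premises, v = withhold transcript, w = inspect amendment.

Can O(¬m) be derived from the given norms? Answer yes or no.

Premise 2 is O(a → ¬m), but O(a) is not derivable from the premises, so it does not yield O(¬m).
No other premise forces O(¬m). An ideal world satisfying every premise can still have ¬m false, so O(¬m) is not derivable.

No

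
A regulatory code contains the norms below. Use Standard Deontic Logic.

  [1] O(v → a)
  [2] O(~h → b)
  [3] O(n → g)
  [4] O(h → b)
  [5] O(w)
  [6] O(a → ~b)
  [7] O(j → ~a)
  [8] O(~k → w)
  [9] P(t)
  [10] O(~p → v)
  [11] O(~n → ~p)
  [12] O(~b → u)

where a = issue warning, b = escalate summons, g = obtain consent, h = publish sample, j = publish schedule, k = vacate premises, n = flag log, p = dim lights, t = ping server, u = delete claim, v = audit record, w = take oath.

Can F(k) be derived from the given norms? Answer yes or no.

Premise 8 is O(~k → w); even if O(w) held, inferring O(~k) would be affirming the consequent — invalid.
No other premise forces O(~k). An ideal world satisfying every premise can still have k true, so F(k) is not derivable.

No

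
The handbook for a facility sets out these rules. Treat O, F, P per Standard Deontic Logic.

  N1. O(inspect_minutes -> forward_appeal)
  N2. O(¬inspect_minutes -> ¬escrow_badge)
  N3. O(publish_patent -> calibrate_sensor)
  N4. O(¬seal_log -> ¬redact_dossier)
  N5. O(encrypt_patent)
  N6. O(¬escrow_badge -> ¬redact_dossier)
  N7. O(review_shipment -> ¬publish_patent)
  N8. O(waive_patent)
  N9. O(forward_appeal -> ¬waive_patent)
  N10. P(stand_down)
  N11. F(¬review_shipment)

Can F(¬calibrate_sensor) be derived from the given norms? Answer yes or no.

No

Premise 3 is O(publish_patent -> calibrate_sensor), but O(publish_patent) is not derivable from the premises, so it does not yield O(calibrate_sensor).
No other premise forces O(calibrate_sensor). An ideal world satisfying every premise can still have ¬calibrate_sensor true, so F(¬calibrate_sensor) is not derivable.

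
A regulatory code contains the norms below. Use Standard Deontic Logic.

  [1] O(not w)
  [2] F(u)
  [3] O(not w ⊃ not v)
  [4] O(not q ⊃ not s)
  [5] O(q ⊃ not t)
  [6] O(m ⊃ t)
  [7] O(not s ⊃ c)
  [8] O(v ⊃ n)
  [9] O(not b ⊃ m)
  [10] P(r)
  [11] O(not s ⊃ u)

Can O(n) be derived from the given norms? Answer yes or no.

Premise 8 is O(v ⊃ n), but O(v) is not derivable from the premises, so it does not yield O(n).
No other premise forces O(n). An ideal world satisfying every premise can still have n false, so O(n) is not derivable.

No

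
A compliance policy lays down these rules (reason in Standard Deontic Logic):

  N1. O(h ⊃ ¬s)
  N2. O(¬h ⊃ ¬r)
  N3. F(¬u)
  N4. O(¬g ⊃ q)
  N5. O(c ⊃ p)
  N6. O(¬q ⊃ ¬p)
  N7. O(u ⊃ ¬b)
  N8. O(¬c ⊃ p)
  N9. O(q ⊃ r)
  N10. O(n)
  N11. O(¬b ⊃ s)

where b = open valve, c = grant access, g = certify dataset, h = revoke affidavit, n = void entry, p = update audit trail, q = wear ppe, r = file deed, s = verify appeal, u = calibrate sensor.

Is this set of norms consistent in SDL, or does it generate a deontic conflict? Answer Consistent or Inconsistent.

Inconsistent

By case analysis on c: premise 5 gives O(c ⊃ p) and premise 8 gives O(¬c ⊃ p), so O(p) either way.
Premise 6 is O(¬q ⊃ ¬p); contrapositively O(p ⊃ q). Since O(p) holds, K gives O(q).
Applying K to premise 9 (O(q ⊃ r)) and O(q) yields O(r).
Premise 2, O(¬h ⊃ ¬r), contraposes to O(r ⊃ h); with O(r) we get O(h).
With premise 1, O(h ⊃ ¬s), the K-axiom yields O(¬s).
Premise 11 is O(¬b ⊃ s); contrapositively O(¬s ⊃ b). Since O(¬s) holds, K gives O(b).
Premise 7, O(u ⊃ ¬b), contraposes to O(b ⊃ ¬u); with O(b) we get O(¬u).
However, F(¬u) at premise 3 amounts to O(u).
We now have both O(¬u) and O(u) — u is simultaneously obligatory and forbidden, violating the D-axiom.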